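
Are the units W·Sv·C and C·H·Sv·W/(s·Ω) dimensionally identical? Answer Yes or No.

Yes

Left side:
  W = kg·m²·s⁻³.
  Sv = m²·s⁻².
  C = s·A.
  Combining: W·Sv·C = (kg·m²·s⁻³) · (m²·s⁻²) · (s·A) = kg·m⁴·s⁻⁴·A.
Right side:
  Ω = kg·m²·s⁻³·A⁻².
  So Ω⁻¹ = kg⁻¹·m⁻²·s³·A².
  C = s·A.
  H = kg·m²·s⁻²·A⁻².
  Sv = m²·s⁻².
  W = kg·m²·s⁻³.
  Combining: s⁻¹·Ω⁻¹·C·H·Sv·W = s⁻¹ · (kg⁻¹·m⁻²·s³·A²) · (s·A) · (kg·m²·s⁻²·A⁻²) · (m²·s⁻²) · (kg·m²·s⁻³) = kg·m⁴·s⁻⁴·A.
Both reduce to kg·m⁴·s⁻⁴·A.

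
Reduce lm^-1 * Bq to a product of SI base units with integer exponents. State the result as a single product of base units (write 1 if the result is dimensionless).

lm = cd.
So lm⁻¹ = cd⁻¹.
Bq = s⁻¹.
Combining: lm⁻¹·Bq = cd⁻¹ · s⁻¹ = s⁻¹·cd⁻¹.

s⁻¹·cd⁻¹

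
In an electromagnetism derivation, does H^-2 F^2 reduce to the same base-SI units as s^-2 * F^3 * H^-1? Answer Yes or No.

Left side:
  H = kg·m²·s⁻²·A⁻².
  So H⁻² = kg⁻²·m⁻⁴·s⁴·A⁴.
  F = kg⁻¹·m⁻²·s⁴·A².
  So F² = kg⁻²·m⁻⁴·s⁸·A⁴.
  Combining: H⁻²·F² = (kg⁻²·m⁻⁴·s⁴·A⁴) · (kg⁻²·m⁻⁴·s⁸·A⁴) = kg⁻⁴·m⁻⁸·s¹²·A⁸.
Right side:
  F = kg⁻¹·m⁻²·s⁴·A².
  So F³ = kg⁻³·m⁻⁶·s¹²·A⁶.
  H = kg·m²·s⁻²·A⁻².
  So H⁻¹ = kg⁻¹·m⁻²·s²·A².
  Combining: s⁻²·F³·H⁻¹ = s⁻² · (kg⁻³·m⁻⁶·s¹²·A⁶) · (kg⁻¹·m⁻²·s²·A²) = kg⁻⁴·m⁻⁸·s¹²·A⁸.
Both reduce to kg⁻⁴·m⁻⁸·s¹²·A⁸.

Yes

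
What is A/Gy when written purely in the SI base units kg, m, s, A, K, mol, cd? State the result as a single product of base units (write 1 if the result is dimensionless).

Gy = J/kg (absorbed dose = energy per mass),
    = m²·s⁻².
So Gy⁻¹ = m⁻²·s².
Combining: A·Gy⁻¹ = A · (m⁻²·s²) = m⁻²·s²·A.

m⁻²·s²·A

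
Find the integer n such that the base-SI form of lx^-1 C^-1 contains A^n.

-1

lx = m⁻²·cd.
So lx⁻¹ = m²·cd⁻¹.
C = s·A.
So C⁻¹ = s⁻¹·A⁻¹.
Combining: lx⁻¹·C⁻¹ = (m²·cd⁻¹) · (s⁻¹·A⁻¹) = m²·s⁻¹·A⁻¹·cd⁻¹.
The exponent of A is -1.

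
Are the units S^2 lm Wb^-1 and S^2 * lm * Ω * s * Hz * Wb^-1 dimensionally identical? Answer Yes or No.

No

Left side:
  S = kg⁻¹·m⁻²·s³·A².
  So S² = kg⁻²·m⁻⁴·s⁶·A⁴.
  lm = cd.
  Wb = kg·m²·s⁻²·A⁻¹.
  So Wb⁻¹ = kg⁻¹·m⁻²·s²·A.
  Combining: S²·lm·Wb⁻¹ = (kg⁻²·m⁻⁴·s⁶·A⁴) · cd · (kg⁻¹·m⁻²·s²·A) = kg⁻³·m⁻⁶·s⁸·A⁵·cd.
Right side:
  S = kg⁻¹·m⁻²·s³·A².
  So S² = kg⁻²·m⁻⁴·s⁶·A⁴.
  lm = cd.
  Ω = kg·m²·s⁻³·A⁻².
  Hz = s⁻¹.
  Wb = kg·m²·s⁻²·A⁻¹.
  So Wb⁻¹ = kg⁻¹·m⁻²·s²·A.
  Combining: S²·lm·Ω·s·Hz·Wb⁻¹ = (kg⁻²·m⁻⁴·s⁶·A⁴) · cd · (kg·m²·s⁻³·A⁻²) · s · s⁻¹ · (kg⁻¹·m⁻²·s²·A) = kg⁻²·m⁻⁴·s⁵·A³·cd.
Left is kg⁻³·m⁻⁶·s⁸·A⁵·cd; right is kg⁻²·m⁻⁴·s⁵·A³·cd — different.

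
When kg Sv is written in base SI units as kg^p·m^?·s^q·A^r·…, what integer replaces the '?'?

2

Sv = J/kg (equivalent dose = energy per mass),
    = m²·s⁻².
Combining: kg·Sv = kg · (m²·s⁻²) = kg·m²·s⁻².
The exponent of m is 2.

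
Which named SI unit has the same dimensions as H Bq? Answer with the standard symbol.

Ω

H = Wb/A (inductance = flux per current),
    = kg·m²·s⁻²·A⁻².
Bq = 1/s = s⁻¹ (activity is decays per second).
Combining: H·Bq = (kg·m²·s⁻²·A⁻²) · s⁻¹ = kg·m²·s⁻³·A⁻².
kg·m²·s⁻³·A⁻² is the base-SI form of the ohm.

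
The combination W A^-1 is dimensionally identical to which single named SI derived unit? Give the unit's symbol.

W = kg·m²·s⁻³.
Combining: W·A⁻¹ = (kg·m²·s⁻³) · A⁻¹ = kg·m²·s⁻³·A⁻¹.
kg·m²·s⁻³·A⁻¹ is the base-SI form of the volt.

V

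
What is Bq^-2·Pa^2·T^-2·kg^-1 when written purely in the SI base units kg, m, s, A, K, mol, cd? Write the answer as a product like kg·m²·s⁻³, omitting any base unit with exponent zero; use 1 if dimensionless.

kg⁻¹·m⁻²·s²·A²

Bq = 1/s = s⁻¹ (activity is decays per second).
So Bq⁻² = s².
Pa = N/m² (pressure = force per area),
    = kg·m⁻¹·s⁻².
So Pa² = kg²·m⁻²·s⁻⁴.
T = Wb/m² (flux density = flux per area),
    = kg·s⁻²·A⁻¹.
So T⁻² = kg⁻²·s⁴·A².
Combining: Bq⁻²·Pa²·T⁻²·kg⁻¹ = s² · (kg²·m⁻²·s⁻⁴) · (kg⁻²·s⁴·A²) · kg⁻¹ = kg⁻¹·m⁻²·s²·A².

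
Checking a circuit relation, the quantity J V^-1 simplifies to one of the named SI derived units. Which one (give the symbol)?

C

J = N·m (work = force × distance),
    = kg·m²·s⁻².
V = W/A (potential = power per current),
    = kg·m²·s⁻³·A⁻¹.
So V⁻¹ = kg⁻¹·m⁻²·s³·A.
Combining: J·V⁻¹ = (kg·m²·s⁻²) · (kg⁻¹·m⁻²·s³·A) = s·A.
s·A is the base-SI form of the coulomb.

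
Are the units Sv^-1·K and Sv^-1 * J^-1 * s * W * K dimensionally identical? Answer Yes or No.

Yes

Left side:
  Sv = m²·s⁻².
  So Sv⁻¹ = m⁻²·s².
  Combining: Sv⁻¹·K = (m⁻²·s²) · K = m⁻²·s²·K.
Right side:
  Sv = J/kg (equivalent dose = energy per mass),
      = m²·s⁻².
  So Sv⁻¹ = m⁻²·s².
  J = N·m (work = force × distance),
      = kg·m²·s⁻².
  So J⁻¹ = kg⁻¹·m⁻²·s².
  W = J/s (power = energy per time),
      = kg·m²·s⁻³.
  Combining: Sv⁻¹·J⁻¹·s·W·K = (m⁻²·s²) · (kg⁻¹·m⁻²·s²) · s · (kg·m²·s⁻³) · K = m⁻²·s²·K.
Both reduce to m⁻²·s²·K.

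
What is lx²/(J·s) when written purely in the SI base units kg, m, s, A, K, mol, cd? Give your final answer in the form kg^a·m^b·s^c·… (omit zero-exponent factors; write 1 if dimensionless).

lx = m⁻²·cd.
So lx² = m⁻⁴·cd².
J = kg·m²·s⁻².
So J⁻¹ = kg⁻¹·m⁻²·s².
Combining: lx²·J⁻¹·s⁻¹ = (m⁻⁴·cd²) · (kg⁻¹·m⁻²·s²) · s⁻¹ = kg⁻¹·m⁻⁶·s·cd².

kg⁻¹·m⁻⁶·s·cd²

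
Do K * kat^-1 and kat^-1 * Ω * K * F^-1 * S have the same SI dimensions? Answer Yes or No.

No

Left side:
  kat = mol/s = s⁻¹·mol (catalytic activity).
  So kat⁻¹ = s·mol⁻¹.
  Combining: K·kat⁻¹ = K · (s·mol⁻¹) = s·K·mol⁻¹.
Right side:
  kat = mol/s = s⁻¹·mol (catalytic activity).
  So kat⁻¹ = s·mol⁻¹.
  Ω = V/A (resistance = voltage per current),
      = kg·m²·s⁻³·A⁻².
  F = C/V (capacitance = charge per voltage),
      = A·s/(kg·m²·s⁻³·A⁻¹) (substituting C and V),
      = kg⁻¹·m⁻²·s⁴·A².
  So F⁻¹ = kg·m²·s⁻⁴·A⁻².
  S = 1/Ω (conductance is reciprocal resistance),
      = kg⁻¹·m⁻²·s³·A².
  Combining: kat⁻¹·Ω·K·F⁻¹·S = (s·mol⁻¹) · (kg·m²·s⁻³·A⁻²) · K · (kg·m²·s⁻⁴·A⁻²) · (kg⁻¹·m⁻²·s³·A²) = kg·m²·s⁻³·A⁻²·K·mol⁻¹.
Left is s·K·mol⁻¹; right is kg·m²·s⁻³·A⁻²·K·mol⁻¹ — different.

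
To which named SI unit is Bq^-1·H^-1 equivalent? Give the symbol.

Bq = 1/s = s⁻¹ (activity is decays per second).
So Bq⁻¹ = s.
H = Wb/A (inductance = flux per current),
    = kg·m²·s⁻²·A⁻².
So H⁻¹ = kg⁻¹·m⁻²·s²·A².
Combining: Bq⁻¹·H⁻¹ = s · (kg⁻¹·m⁻²·s²·A²) = kg⁻¹·m⁻²·s³·A².
kg⁻¹·m⁻²·s³·A² is the base-SI form of the siemens.

S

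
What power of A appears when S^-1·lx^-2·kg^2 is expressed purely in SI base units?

S = 1/Ω (conductance is reciprocal resistance),
    = kg⁻¹·m⁻²·s³·A².
So S⁻¹ = kg·m²·s⁻³·A⁻².
lx = lm/m² (illuminance = luminous flux per area),
    = m⁻²·cd.
So lx⁻² = m⁴·cd⁻².
Combining: S⁻¹·lx⁻²·kg² = (kg·m²·s⁻³·A⁻²) · (m⁴·cd⁻²) · kg² = kg³·m⁶·s⁻³·A⁻²·cd⁻².
The exponent of A is -2.

-2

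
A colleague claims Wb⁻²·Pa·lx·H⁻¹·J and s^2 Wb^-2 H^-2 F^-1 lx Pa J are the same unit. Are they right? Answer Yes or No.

Left side:
  Wb = kg·m²·s⁻²·A⁻¹.
  So Wb⁻² = kg⁻²·m⁻⁴·s⁴·A².
  Pa = kg·m⁻¹·s⁻².
  lx = m⁻²·cd.
  H = kg·m²·s⁻²·A⁻².
  So H⁻¹ = kg⁻¹·m⁻²·s²·A².
  J = kg·m²·s⁻².
  Combining: Wb⁻²·Pa·lx·H⁻¹·J = (kg⁻²·m⁻⁴·s⁴·A²) · (kg·m⁻¹·s⁻²) · (m⁻²·cd) · (kg⁻¹·m⁻²·s²·A²) · (kg·m²·s⁻²) = kg⁻¹·m⁻⁷·s²·A⁴·cd.
Right side:
  Wb = V·s (flux: a volt is a weber per second),
      = kg·m²·s⁻²·A⁻¹.
  So Wb⁻² = kg⁻²·m⁻⁴·s⁴·A².
  H = Wb/A (inductance = flux per current),
      = kg·m²·s⁻²·A⁻².
  So H⁻² = kg⁻²·m⁻⁴·s⁴·A⁴.
  F = C/V (capacitance = charge per voltage),
      = A·s/(kg·m²·s⁻³·A⁻¹) (substituting C and V),
      = kg⁻¹·m⁻²·s⁴·A².
  So F⁻¹ = kg·m²·s⁻⁴·A⁻².
  lx = lm/m² (illuminance = luminous flux per area),
      = m⁻²·cd.
  Pa = N/m² (pressure = force per area),
      = kg·m⁻¹·s⁻².
  J = N·m (work = force × distance),
      = kg·m²·s⁻².
  Combining: s²·Wb⁻²·H⁻²·F⁻¹·lx·Pa·J = s² · (kg⁻²·m⁻⁴·s⁴·A²) · (kg⁻²·m⁻⁴·s⁴·A⁴) · (kg·m²·s⁻⁴·A⁻²) · (m⁻²·cd) · (kg·m⁻¹·s⁻²) · (kg·m²·s⁻²) = kg⁻¹·m⁻⁷·s²·A⁴·cd.
Both reduce to kg⁻¹·m⁻⁷·s²·A⁴·cd.

Yes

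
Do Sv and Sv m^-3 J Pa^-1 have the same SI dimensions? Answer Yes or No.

Left side:
  Sv = J/kg (equivalent dose = energy per mass),
      = m²·s⁻².
Right side:
  Sv = J/kg (equivalent dose = energy per mass),
      = m²·s⁻².
  J = N·m (work = force × distance),
      = kg·m²·s⁻².
  Pa = N/m² (pressure = force per area),
      = kg·m⁻¹·s⁻².
  So Pa⁻¹ = kg⁻¹·m·s².
  Combining: Sv·m⁻³·J·Pa⁻¹ = (m²·s⁻²) · m⁻³ · (kg·m²·s⁻²) · (kg⁻¹·m·s²) = m²·s⁻².
Both reduce to m²·s⁻².

Yes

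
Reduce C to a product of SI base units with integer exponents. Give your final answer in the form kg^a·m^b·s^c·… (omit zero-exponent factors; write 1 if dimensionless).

s·A

C = s·A.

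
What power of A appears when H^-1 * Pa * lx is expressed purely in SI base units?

H = Wb/A (inductance = flux per current),
    = kg·m²·s⁻²·A⁻².
So H⁻¹ = kg⁻¹·m⁻²·s²·A².
Pa = N/m² (pressure = force per area),
    = kg·m⁻¹·s⁻².
lx = lm/m² (illuminance = luminous flux per area),
    = m⁻²·cd.
Combining: H⁻¹·Pa·lx = (kg⁻¹·m⁻²·s²·A²) · (kg·m⁻¹·s⁻²) · (m⁻²·cd) = m⁻⁵·A²·cd.
The exponent of A is 2.

2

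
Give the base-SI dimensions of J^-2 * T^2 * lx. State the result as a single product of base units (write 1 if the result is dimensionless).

J = kg·m²·s⁻².
So J⁻² = kg⁻²·m⁻⁴·s⁴.
T = kg·s⁻²·A⁻¹.
So T² = kg²·s⁻⁴·A⁻².
lx = m⁻²·cd.
Combining: J⁻²·T²·lx = (kg⁻²·m⁻⁴·s⁴) · (kg²·s⁻⁴·A⁻²) · (m⁻²·cd) = m⁻⁶·A⁻²·cd.

m⁻⁶·A⁻²·cd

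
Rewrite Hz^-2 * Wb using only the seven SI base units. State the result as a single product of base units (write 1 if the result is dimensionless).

kg·m²·A⁻¹

Hz = 1/s = s⁻¹ (frequency is cycles per second).
So Hz⁻² = s².
Wb = V·s (flux: a volt is a weber per second),
    = kg·m²·s⁻²·A⁻¹.
Combining: Hz⁻²·Wb = s² · (kg·m²·s⁻²·A⁻¹) = kg·m²·A⁻¹.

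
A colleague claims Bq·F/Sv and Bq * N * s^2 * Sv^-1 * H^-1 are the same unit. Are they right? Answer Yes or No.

No

Left side:
  Bq = s⁻¹.
  Sv = m²·s⁻².
  So Sv⁻¹ = m⁻²·s².
  F = kg⁻¹·m⁻²·s⁴·A².
  Combining: Bq·Sv⁻¹·F = s⁻¹ · (m⁻²·s²) · (kg⁻¹·m⁻²·s⁴·A²) = kg⁻¹·m⁻⁴·s⁵·A².
Right side:
  Bq = 1/s = s⁻¹ (activity is decays per second).
  N = kg·m/s² = kg·m·s⁻² (force = mass × acceleration).
  Sv = J/kg (equivalent dose = energy per mass),
      = m²·s⁻².
  So Sv⁻¹ = m⁻²·s².
  H = Wb/A (inductance = flux per current),
      = kg·m²·s⁻²·A⁻².
  So H⁻¹ = kg⁻¹·m⁻²·s²·A².
  Combining: Bq·N·s²·Sv⁻¹·H⁻¹ = s⁻¹ · (kg·m·s⁻²) · s² · (m⁻²·s²) · (kg⁻¹·m⁻²·s²·A²) = m⁻³·s³·A².
Left is kg⁻¹·m⁻⁴·s⁵·A²; right is m⁻³·s³·A² — different.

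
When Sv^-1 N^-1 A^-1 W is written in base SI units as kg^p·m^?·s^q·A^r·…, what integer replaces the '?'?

Sv = J/kg (equivalent dose = energy per mass),
    = m²·s⁻².
So Sv⁻¹ = m⁻²·s².
N = kg·m/s² = kg·m·s⁻² (force = mass × acceleration).
So N⁻¹ = kg⁻¹·m⁻¹·s².
W = J/s (power = energy per time),
    = kg·m²·s⁻³.
Combining: Sv⁻¹·N⁻¹·A⁻¹·W = (m⁻²·s²) · (kg⁻¹·m⁻¹·s²) · A⁻¹ · (kg·m²·s⁻³) = m⁻¹·s·A⁻¹.
The exponent of m is -1.

-1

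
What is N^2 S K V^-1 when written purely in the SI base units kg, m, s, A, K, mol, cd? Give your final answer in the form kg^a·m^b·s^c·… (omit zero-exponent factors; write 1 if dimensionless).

N = kg·m·s⁻².
So N² = kg²·m²·s⁻⁴.
S = kg⁻¹·m⁻²·s³·A².
V = kg·m²·s⁻³·A⁻¹.
So V⁻¹ = kg⁻¹·m⁻²·s³·A.
Combining: N²·S·K·V⁻¹ = (kg²·m²·s⁻⁴) · (kg⁻¹·m⁻²·s³·A²) · K · (kg⁻¹·m⁻²·s³·A) = m⁻²·s²·A³·K.

m⁻²·s²·A³·K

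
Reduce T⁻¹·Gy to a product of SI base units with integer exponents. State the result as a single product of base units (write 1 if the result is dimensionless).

T = Wb/m² (flux density = flux per area),
    = kg·s⁻²·A⁻¹.
So T⁻¹ = kg⁻¹·s²·A.
Gy = J/kg (absorbed dose = energy per mass),
    = m²·s⁻².
Combining: T⁻¹·Gy = (kg⁻¹·s²·A) · (m²·s⁻²) = kg⁻¹·m²·A.

kg⁻¹·m²·A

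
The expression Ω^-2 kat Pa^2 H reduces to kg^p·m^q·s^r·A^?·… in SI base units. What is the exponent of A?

Ω = kg·m²·s⁻³·A⁻².
So Ω⁻² = kg⁻²·m⁻⁴·s⁶·A⁴.
kat = s⁻¹·mol.
Pa = kg·m⁻¹·s⁻².
So Pa² = kg²·m⁻²·s⁻⁴.
H = kg·m²·s⁻²·A⁻².
Combining: Ω⁻²·kat·Pa²·H = (kg⁻²·m⁻⁴·s⁶·A⁴) · (s⁻¹·mol) · (kg²·m⁻²·s⁻⁴) · (kg·m²·s⁻²·A⁻²) = kg·m⁻⁴·s⁻¹·A²·mol.
The exponent of A is 2.

2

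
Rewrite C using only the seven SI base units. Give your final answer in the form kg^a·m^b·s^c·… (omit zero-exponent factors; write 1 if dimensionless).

s·A

C = s·A.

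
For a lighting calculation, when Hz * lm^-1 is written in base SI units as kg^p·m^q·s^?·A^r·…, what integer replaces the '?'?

-1

Hz = 1/s = s⁻¹ (frequency is cycles per second).
lm = cd·sr = cd (luminous flux; sr is dimensionless).
So lm⁻¹ = cd⁻¹.
Combining: Hz·lm⁻¹ = s⁻¹ · cd⁻¹ = s⁻¹·cd⁻¹.
The exponent of s is -1.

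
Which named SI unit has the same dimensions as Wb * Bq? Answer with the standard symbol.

V

Wb = V·s (flux: a volt is a weber per second),
    = kg·m²·s⁻²·A⁻¹.
Bq = 1/s = s⁻¹ (activity is decays per second).
Combining: Wb·Bq = (kg·m²·s⁻²·A⁻¹) · s⁻¹ = kg·m²·s⁻³·A⁻¹.
kg·m²·s⁻³·A⁻¹ is the base-SI form of the volt.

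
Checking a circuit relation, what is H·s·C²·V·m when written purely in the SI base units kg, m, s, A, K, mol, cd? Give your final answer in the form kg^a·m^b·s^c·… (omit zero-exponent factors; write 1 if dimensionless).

kg²·m⁵·s⁻²·A⁻¹

H = Wb/A (inductance = flux per current),
    = kg·m²·s⁻²·A⁻².
C = A·s = s·A (charge = current × time).
So C² = s²·A².
V = W/A (potential = power per current),
    = kg·m²·s⁻³·A⁻¹.
Combining: H·s·C²·V·m = (kg·m²·s⁻²·A⁻²) · s · (s²·A²) · (kg·m²·s⁻³·A⁻¹) · m = kg²·m⁵·s⁻²·A⁻¹.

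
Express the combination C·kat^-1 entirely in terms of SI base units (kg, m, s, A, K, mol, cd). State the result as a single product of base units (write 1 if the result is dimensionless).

s²·A·mol⁻¹

C = A·s = s·A (charge = current × time).
kat = mol/s = s⁻¹·mol (catalytic activity).
So kat⁻¹ = s·mol⁻¹.
Combining: C·kat⁻¹ = (s·A) · (s·mol⁻¹) = s²·A·mol⁻¹.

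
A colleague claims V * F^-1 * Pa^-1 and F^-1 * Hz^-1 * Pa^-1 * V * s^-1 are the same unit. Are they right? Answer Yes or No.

Left side:
  V = W/A (potential = power per current),
      = kg·m²·s⁻³·A⁻¹.
  F = C/V (capacitance = charge per voltage),
      = A·s/(kg·m²·s⁻³·A⁻¹) (substituting C and V),
      = kg⁻¹·m⁻²·s⁴·A².
  So F⁻¹ = kg·m²·s⁻⁴·A⁻².
  Pa = N/m² (pressure = force per area),
      = kg·m⁻¹·s⁻².
  So Pa⁻¹ = kg⁻¹·m·s².
  Combining: V·F⁻¹·Pa⁻¹ = (kg·m²·s⁻³·A⁻¹) · (kg·m²·s⁻⁴·A⁻²) · (kg⁻¹·m·s²) = kg·m⁵·s⁻⁵·A⁻³.
Right side:
  F = C/V (capacitance = charge per voltage),
      = A·s/(kg·m²·s⁻³·A⁻¹) (substituting C and V),
      = kg⁻¹·m⁻²·s⁴·A².
  So F⁻¹ = kg·m²·s⁻⁴·A⁻².
  Hz = 1/s = s⁻¹ (frequency is cycles per second).
  So Hz⁻¹ = s.
  Pa = N/m² (pressure = force per area),
      = kg·m⁻¹·s⁻².
  So Pa⁻¹ = kg⁻¹·m·s².
  V = W/A (potential = power per current),
      = kg·m²·s⁻³·A⁻¹.
  Combining: F⁻¹·Hz⁻¹·Pa⁻¹·V·s⁻¹ = (kg·m²·s⁻⁴·A⁻²) · s · (kg⁻¹·m·s²) · (kg·m²·s⁻³·A⁻¹) · s⁻¹ = kg·m⁵·s⁻⁵·A⁻³.
Both reduce to kg·m⁵·s⁻⁵·A⁻³.

Yes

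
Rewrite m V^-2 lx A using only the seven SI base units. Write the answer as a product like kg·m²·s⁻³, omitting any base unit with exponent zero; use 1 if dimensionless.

V = kg·m²·s⁻³·A⁻¹.
So V⁻² = kg⁻²·m⁻⁴·s⁶·A².
lx = m⁻²·cd.
Combining: m·V⁻²·lx·A = m · (kg⁻²·m⁻⁴·s⁶·A²) · (m⁻²·cd) · A = kg⁻²·m⁻⁵·s⁶·A³·cd.

kg⁻²·m⁻⁵·s⁶·A³·cd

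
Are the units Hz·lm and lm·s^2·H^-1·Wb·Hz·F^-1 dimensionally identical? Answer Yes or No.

Left side:
  Hz = 1/s = s⁻¹ (frequency is cycles per second).
  lm = cd·sr = cd (luminous flux; sr is dimensionless).
  Combining: Hz·lm = s⁻¹ · cd = s⁻¹·cd.
Right side:
  lm = cd·sr = cd (luminous flux; sr is dimensionless).
  H = Wb/A (inductance = flux per current),
      = kg·m²·s⁻²·A⁻².
  So H⁻¹ = kg⁻¹·m⁻²·s²·A².
  Wb = V·s (flux: a volt is a weber per second),
      = kg·m²·s⁻²·A⁻¹.
  Hz = 1/s = s⁻¹ (frequency is cycles per second).
  F = C/V (capacitance = charge per voltage),
      = A·s/(kg·m²·s⁻³·A⁻¹) (substituting C and V),
      = kg⁻¹·m⁻²·s⁴·A².
  So F⁻¹ = kg·m²·s⁻⁴·A⁻².
  Combining: lm·s²·H⁻¹·Wb·Hz·F⁻¹ = cd · s² · (kg⁻¹·m⁻²·s²·A²) · (kg·m²·s⁻²·A⁻¹) · s⁻¹ · (kg·m²·s⁻⁴·A⁻²) = kg·m²·s⁻³·A⁻¹·cd.
Left is s⁻¹·cd; right is kg·m²·s⁻³·A⁻¹·cd — different.

No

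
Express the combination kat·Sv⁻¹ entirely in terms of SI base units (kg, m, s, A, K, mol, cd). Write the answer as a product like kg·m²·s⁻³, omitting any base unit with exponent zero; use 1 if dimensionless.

kat = mol/s = s⁻¹·mol (catalytic activity).
Sv = J/kg (equivalent dose = energy per mass),
    = m²·s⁻².
So Sv⁻¹ = m⁻²·s².
Combining: kat·Sv⁻¹ = (s⁻¹·mol) · (m⁻²·s²) = m⁻²·s·mol.

m⁻²·s·mol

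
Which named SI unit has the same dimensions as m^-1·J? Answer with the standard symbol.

N

J = N·m (work = force × distance),
    = kg·m²·s⁻².
Combining: m⁻¹·J = m⁻¹ · (kg·m²·s⁻²) = kg·m·s⁻².
kg·m·s⁻² is the base-SI form of the newton.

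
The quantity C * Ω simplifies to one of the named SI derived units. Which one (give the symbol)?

C = A·s = s·A (charge = current × time).
Ω = V/A (resistance = voltage per current),
    = kg·m²·s⁻³·A⁻².
Combining: C·Ω = (s·A) · (kg·m²·s⁻³·A⁻²) = kg·m²·s⁻²·A⁻¹.
kg·m²·s⁻²·A⁻¹ is the base-SI form of the weber.

Wb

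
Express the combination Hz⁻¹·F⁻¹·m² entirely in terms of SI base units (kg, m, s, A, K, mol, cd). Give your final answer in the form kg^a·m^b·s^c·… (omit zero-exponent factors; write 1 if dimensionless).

Hz = 1/s = s⁻¹ (frequency is cycles per second).
So Hz⁻¹ = s.
F = C/V (capacitance = charge per voltage),
    = A·s/(kg·m²·s⁻³·A⁻¹) (substituting C and V),
    = kg⁻¹·m⁻²·s⁴·A².
So F⁻¹ = kg·m²·s⁻⁴·A⁻².
Combining: Hz⁻¹·F⁻¹·m² = s · (kg·m²·s⁻⁴·A⁻²) · m² = kg·m⁴·s⁻³·A⁻².

kg·m⁴·s⁻³·A⁻²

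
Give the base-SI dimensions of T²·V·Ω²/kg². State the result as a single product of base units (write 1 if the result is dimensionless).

kg³·m⁶·s⁻¹³·A⁻⁷

T = Wb/m² (flux density = flux per area),
    = kg·s⁻²·A⁻¹.
So T² = kg²·s⁻⁴·A⁻².
V = W/A (potential = power per current),
    = kg·m²·s⁻³·A⁻¹.
Ω = V/A (resistance = voltage per current),
    = kg·m²·s⁻³·A⁻².
So Ω² = kg²·m⁴·s⁻⁶·A⁻⁴.
Combining: T²·V·Ω²·kg⁻² = (kg²·s⁻⁴·A⁻²) · (kg·m²·s⁻³·A⁻¹) · (kg²·m⁴·s⁻⁶·A⁻⁴) · kg⁻² = kg³·m⁶·s⁻¹³·A⁻⁷.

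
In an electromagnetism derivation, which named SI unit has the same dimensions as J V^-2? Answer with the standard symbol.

J = N·m (work = force × distance),
    = kg·m²·s⁻².
V = W/A (potential = power per current),
    = kg·m²·s⁻³·A⁻¹.
So V⁻² = kg⁻²·m⁻⁴·s⁶·A².
Combining: J·V⁻² = (kg·m²·s⁻²) · (kg⁻²·m⁻⁴·s⁶·A²) = kg⁻¹·m⁻²·s⁴·A².
kg⁻¹·m⁻²·s⁴·A² is the base-SI form of the farad.

F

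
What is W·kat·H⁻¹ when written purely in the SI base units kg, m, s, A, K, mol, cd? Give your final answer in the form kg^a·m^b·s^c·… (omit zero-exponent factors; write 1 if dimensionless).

s⁻²·A²·mol

W = kg·m²·s⁻³.
kat = s⁻¹·mol.
H = kg·m²·s⁻²·A⁻².
So H⁻¹ = kg⁻¹·m⁻²·s²·A².
Combining: W·kat·H⁻¹ = (kg·m²·s⁻³) · (s⁻¹·mol) · (kg⁻¹·m⁻²·s²·A²) = s⁻²·A²·mol.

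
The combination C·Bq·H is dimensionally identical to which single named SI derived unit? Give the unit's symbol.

C = A·s = s·A (charge = current × time).
Bq = 1/s = s⁻¹ (activity is decays per second).
H = Wb/A (inductance = flux per current),
    = kg·m²·s⁻²·A⁻².
Combining: C·Bq·H = (s·A) · s⁻¹ · (kg·m²·s⁻²·A⁻²) = kg·m²·s⁻²·A⁻¹.
kg·m²·s⁻²·A⁻¹ is the base-SI form of the weber.

Wb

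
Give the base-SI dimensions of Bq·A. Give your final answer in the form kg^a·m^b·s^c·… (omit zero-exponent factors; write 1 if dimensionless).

Bq = 1/s = s⁻¹ (activity is decays per second).
Combining: Bq·A = s⁻¹ · A = s⁻¹·A.

s⁻¹·A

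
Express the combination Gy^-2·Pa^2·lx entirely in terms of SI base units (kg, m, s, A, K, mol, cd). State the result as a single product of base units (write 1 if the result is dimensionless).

kg²·m⁻⁸·cd

Gy = J/kg (absorbed dose = energy per mass),
    = m²·s⁻².
So Gy⁻² = m⁻⁴·s⁴.
Pa = N/m² (pressure = force per area),
    = kg·m⁻¹·s⁻².
So Pa² = kg²·m⁻²·s⁻⁴.
lx = lm/m² (illuminance = luminous flux per area),
    = m⁻²·cd.
Combining: Gy⁻²·Pa²·lx = (m⁻⁴·s⁴) · (kg²·m⁻²·s⁻⁴) · (m⁻²·cd) = kg²·m⁻⁸·cd.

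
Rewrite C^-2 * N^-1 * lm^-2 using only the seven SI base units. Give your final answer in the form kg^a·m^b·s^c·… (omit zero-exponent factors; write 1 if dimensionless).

kg⁻¹·m⁻¹·A⁻²·cd⁻²

C = A·s = s·A (charge = current × time).
So C⁻² = s⁻²·A⁻².
N = kg·m/s² = kg·m·s⁻² (force = mass × acceleration).
So N⁻¹ = kg⁻¹·m⁻¹·s².
lm = cd·sr = cd (luminous flux; sr is dimensionless).
So lm⁻² = cd⁻².
Combining: C⁻²·N⁻¹·lm⁻² = (s⁻²·A⁻²) · (kg⁻¹·m⁻¹·s²) · cd⁻² = kg⁻¹·m⁻¹·A⁻²·cd⁻².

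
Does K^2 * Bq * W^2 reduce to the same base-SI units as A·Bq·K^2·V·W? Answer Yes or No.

Left side:
  Bq = 1/s = s⁻¹ (activity is decays per second).
  W = J/s (power = energy per time),
      = kg·m²·s⁻³.
  So W² = kg²·m⁴·s⁻⁶.
  Combining: K²·Bq·W² = K² · s⁻¹ · (kg²·m⁴·s⁻⁶) = kg²·m⁴·s⁻⁷·K².
Right side:
  Bq = 1/s = s⁻¹ (activity is decays per second).
  V = W/A (potential = power per current),
      = kg·m²·s⁻³·A⁻¹.
  W = J/s (power = energy per time),
      = kg·m²·s⁻³.
  Combining: A·Bq·K²·V·W = A · s⁻¹ · K² · (kg·m²·s⁻³·A⁻¹) · (kg·m²·s⁻³) = kg²·m⁴·s⁻⁷·K².
Both reduce to kg²·m⁴·s⁻⁷·K².

Yes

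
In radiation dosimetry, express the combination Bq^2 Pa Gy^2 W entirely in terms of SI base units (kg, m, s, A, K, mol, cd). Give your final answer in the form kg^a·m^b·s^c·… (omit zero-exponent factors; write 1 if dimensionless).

kg²·m⁵·s⁻¹¹

Bq = 1/s = s⁻¹ (activity is decays per second).
So Bq² = s⁻².
Pa = N/m² (pressure = force per area),
    = kg·m⁻¹·s⁻².
Gy = J/kg (absorbed dose = energy per mass),
    = m²·s⁻².
So Gy² = m⁴·s⁻⁴.
W = J/s (power = energy per time),
    = kg·m²·s⁻³.
Combining: Bq²·Pa·Gy²·W = s⁻² · (kg·m⁻¹·s⁻²) · (m⁴·s⁻⁴) · (kg·m²·s⁻³) = kg²·m⁵·s⁻¹¹.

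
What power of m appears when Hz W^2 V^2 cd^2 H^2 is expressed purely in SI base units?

Hz = 1/s = s⁻¹ (frequency is cycles per second).
W = J/s (power = energy per time),
    = kg·m²·s⁻³.
So W² = kg²·m⁴·s⁻⁶.
V = W/A (potential = power per current),
    = kg·m²·s⁻³·A⁻¹.
So V² = kg²·m⁴·s⁻⁶·A⁻².
H = Wb/A (inductance = flux per current),
    = kg·m²·s⁻²·A⁻².
So H² = kg²·m⁴·s⁻⁴·A⁻⁴.
Combining: Hz·W²·V²·cd²·H² = s⁻¹ · (kg²·m⁴·s⁻⁶) · (kg²·m⁴·s⁻⁶·A⁻²) · cd² · (kg²·m⁴·s⁻⁴·A⁻⁴) = kg⁶·m¹²·s⁻¹⁷·A⁻⁶·cd².
The exponent of m is 12.

12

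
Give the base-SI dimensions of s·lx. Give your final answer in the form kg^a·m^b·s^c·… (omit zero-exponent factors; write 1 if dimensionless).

lx = lm/m² (illuminance = luminous flux per area),
    = m⁻²·cd.
Combining: s·lx = s · (m⁻²·cd) = m⁻²·s·cd.

m⁻²·s·cd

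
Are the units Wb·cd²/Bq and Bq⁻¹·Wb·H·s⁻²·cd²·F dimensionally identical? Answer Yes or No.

Yes

Left side:
  Bq = s⁻¹.
  So Bq⁻¹ = s.
  Wb = kg·m²·s⁻²·A⁻¹.
  Combining: Bq⁻¹·Wb·cd² = s · (kg·m²·s⁻²·A⁻¹) · cd² = kg·m²·s⁻¹·A⁻¹·cd².
Right side:
  Bq = 1/s = s⁻¹ (activity is decays per second).
  So Bq⁻¹ = s.
  Wb = V·s (flux: a volt is a weber per second),
      = kg·m²·s⁻²·A⁻¹.
  H = Wb/A (inductance = flux per current),
      = kg·m²·s⁻²·A⁻².
  F = C/V (capacitance = charge per voltage),
      = A·s/(kg·m²·s⁻³·A⁻¹) (substituting C and V),
      = kg⁻¹·m⁻²·s⁴·A².
  Combining: Bq⁻¹·Wb·H·s⁻²·cd²·F = s · (kg·m²·s⁻²·A⁻¹) · (kg·m²·s⁻²·A⁻²) · s⁻² · cd² · (kg⁻¹·m⁻²·s⁴·A²) = kg·m²·s⁻¹·A⁻¹·cd².
Both reduce to kg·m²·s⁻¹·A⁻¹·cd².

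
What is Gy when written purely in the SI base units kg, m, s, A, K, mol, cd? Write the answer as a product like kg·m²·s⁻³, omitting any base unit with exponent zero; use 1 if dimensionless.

m²·s⁻²

Gy = m²·s⁻².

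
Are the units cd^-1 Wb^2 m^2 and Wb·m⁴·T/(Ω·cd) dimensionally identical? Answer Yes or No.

Left side:
  Wb = V·s (flux: a volt is a weber per second),
      = kg·m²·s⁻²·A⁻¹.
  So Wb² = kg²·m⁴·s⁻⁴·A⁻².
  Combining: cd⁻¹·Wb²·m² = cd⁻¹ · (kg²·m⁴·s⁻⁴·A⁻²) · m² = kg²·m⁶·s⁻⁴·A⁻²·cd⁻¹.
Right side:
  Ω = kg·m²·s⁻³·A⁻².
  So Ω⁻¹ = kg⁻¹·m⁻²·s³·A².
  Wb = kg·m²·s⁻²·A⁻¹.
  T = kg·s⁻²·A⁻¹.
  Combining: Ω⁻¹·Wb·m⁴·T·cd⁻¹ = (kg⁻¹·m⁻²·s³·A²) · (kg·m²·s⁻²·A⁻¹) · m⁴ · (kg·s⁻²·A⁻¹) · cd⁻¹ = kg·m⁴·s⁻¹·cd⁻¹.
Left is kg²·m⁶·s⁻⁴·A⁻²·cd⁻¹; right is kg·m⁴·s⁻¹·cd⁻¹ — different.

No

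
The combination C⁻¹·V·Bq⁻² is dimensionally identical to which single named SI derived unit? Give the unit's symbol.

C = s·A.
So C⁻¹ = s⁻¹·A⁻¹.
V = kg·m²·s⁻³·A⁻¹.
Bq = s⁻¹.
So Bq⁻² = s².
Combining: C⁻¹·V·Bq⁻² = (s⁻¹·A⁻¹) · (kg·m²·s⁻³·A⁻¹) · s² = kg·m²·s⁻²·A⁻².
kg·m²·s⁻²·A⁻² is the base-SI form of the henry.

H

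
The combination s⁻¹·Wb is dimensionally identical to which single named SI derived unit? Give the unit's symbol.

Wb = kg·m²·s⁻²·A⁻¹.
Combining: s⁻¹·Wb = s⁻¹ · (kg·m²·s⁻²·A⁻¹) = kg·m²·s⁻³·A⁻¹.
kg·m²·s⁻³·A⁻¹ is the base-SI form of the volt.

V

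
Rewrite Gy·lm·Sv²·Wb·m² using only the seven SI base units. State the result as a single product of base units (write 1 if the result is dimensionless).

Gy = J/kg (absorbed dose = energy per mass),
    = m²·s⁻².
lm = cd·sr = cd (luminous flux; sr is dimensionless).
Sv = J/kg (equivalent dose = energy per mass),
    = m²·s⁻².
So Sv² = m⁴·s⁻⁴.
Wb = V·s (flux: a volt is a weber per second),
    = kg·m²·s⁻²·A⁻¹.
Combining: Gy·lm·Sv²·Wb·m² = (m²·s⁻²) · cd · (m⁴·s⁻⁴) · (kg·m²·s⁻²·A⁻¹) · m² = kg·m¹⁰·s⁻⁸·A⁻¹·cd.

kg·m¹⁰·s⁻⁸·A⁻¹·cd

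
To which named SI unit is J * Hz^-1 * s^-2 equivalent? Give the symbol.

J = N·m (work = force × distance),
    = kg·m²·s⁻².
Hz = 1/s = s⁻¹ (frequency is cycles per second).
So Hz⁻¹ = s.
Combining: J·Hz⁻¹·s⁻² = (kg·m²·s⁻²) · s · s⁻² = kg·m²·s⁻³.
kg·m²·s⁻³ is the base-SI form of the watt.

W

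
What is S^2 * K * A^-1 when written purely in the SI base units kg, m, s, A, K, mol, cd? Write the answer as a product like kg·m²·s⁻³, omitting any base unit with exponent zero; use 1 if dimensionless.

kg⁻²·m⁻⁴·s⁶·A³·K

S = 1/Ω (conductance is reciprocal resistance),
    = kg⁻¹·m⁻²·s³·A².
So S² = kg⁻²·m⁻⁴·s⁶·A⁴.
Combining: S²·K·A⁻¹ = (kg⁻²·m⁻⁴·s⁶·A⁴) · K · A⁻¹ = kg⁻²·m⁻⁴·s⁶·A³·K.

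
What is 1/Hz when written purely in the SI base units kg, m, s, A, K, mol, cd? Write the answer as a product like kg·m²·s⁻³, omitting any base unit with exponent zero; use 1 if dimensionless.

s

Hz = 1/s = s⁻¹ (frequency is cycles per second).
So Hz⁻¹ = s.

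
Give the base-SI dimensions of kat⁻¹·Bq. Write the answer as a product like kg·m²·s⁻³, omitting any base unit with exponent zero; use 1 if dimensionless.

mol⁻¹

kat = mol/s = s⁻¹·mol (catalytic activity).
So kat⁻¹ = s·mol⁻¹.
Bq = 1/s = s⁻¹ (activity is decays per second).
Combining: kat⁻¹·Bq = (s·mol⁻¹) · s⁻¹ = mol⁻¹.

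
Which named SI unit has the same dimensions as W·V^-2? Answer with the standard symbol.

W = J/s (power = energy per time),
    = kg·m²·s⁻³.
V = W/A (potential = power per current),
    = kg·m²·s⁻³·A⁻¹.
So V⁻² = kg⁻²·m⁻⁴·s⁶·A².
Combining: W·V⁻² = (kg·m²·s⁻³) · (kg⁻²·m⁻⁴·s⁶·A²) = kg⁻¹·m⁻²·s³·A².
kg⁻¹·m⁻²·s³·A² is the base-SI form of the siemens.

S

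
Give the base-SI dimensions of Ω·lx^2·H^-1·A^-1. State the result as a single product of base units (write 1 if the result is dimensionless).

m⁻⁴·s⁻¹·A⁻¹·cd²

Ω = kg·m²·s⁻³·A⁻².
lx = m⁻²·cd.
So lx² = m⁻⁴·cd².
H = kg·m²·s⁻²·A⁻².
So H⁻¹ = kg⁻¹·m⁻²·s²·A².
Combining: Ω·lx²·H⁻¹·A⁻¹ = (kg·m²·s⁻³·A⁻²) · (m⁻⁴·cd²) · (kg⁻¹·m⁻²·s²·A²) · A⁻¹ = m⁻⁴·s⁻¹·A⁻¹·cd².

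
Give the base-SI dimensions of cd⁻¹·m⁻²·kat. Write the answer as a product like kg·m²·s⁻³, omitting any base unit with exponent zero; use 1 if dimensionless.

m⁻²·s⁻¹·mol·cd⁻¹

kat = mol/s = s⁻¹·mol (catalytic activity).
Combining: cd⁻¹·m⁻²·kat = cd⁻¹ · m⁻² · (s⁻¹·mol) = m⁻²·s⁻¹·mol·cd⁻¹.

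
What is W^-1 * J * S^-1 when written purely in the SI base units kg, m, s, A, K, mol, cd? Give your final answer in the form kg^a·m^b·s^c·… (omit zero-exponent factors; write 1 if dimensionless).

kg·m²·s⁻²·A⁻²

W = kg·m²·s⁻³.
So W⁻¹ = kg⁻¹·m⁻²·s³.
J = kg·m²·s⁻².
S = kg⁻¹·m⁻²·s³·A².
So S⁻¹ = kg·m²·s⁻³·A⁻².
Combining: W⁻¹·J·S⁻¹ = (kg⁻¹·m⁻²·s³) · (kg·m²·s⁻²) · (kg·m²·s⁻³·A⁻²) = kg·m²·s⁻²·A⁻².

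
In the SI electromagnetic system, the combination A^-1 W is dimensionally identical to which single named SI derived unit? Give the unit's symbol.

W = J/s (power = energy per time),
    = kg·m²·s⁻³.
Combining: A⁻¹·W = A⁻¹ · (kg·m²·s⁻³) = kg·m²·s⁻³·A⁻¹.
kg·m²·s⁻³·A⁻¹ is the base-SI form of the volt.

V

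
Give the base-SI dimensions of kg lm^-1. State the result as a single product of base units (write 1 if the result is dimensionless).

kg·cd⁻¹

lm = cd.
So lm⁻¹ = cd⁻¹.
Combining: kg·lm⁻¹ = kg · cd⁻¹ = kg·cd⁻¹.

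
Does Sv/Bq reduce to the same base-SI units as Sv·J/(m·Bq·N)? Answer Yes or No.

Left side:
  Bq = s⁻¹.
  So Bq⁻¹ = s.
  Sv = m²·s⁻².
  Combining: Bq⁻¹·Sv = s · (m²·s⁻²) = m²·s⁻¹.
Right side:
  Sv = J/kg (equivalent dose = energy per mass),
      = m²·s⁻².
  Bq = 1/s = s⁻¹ (activity is decays per second).
  So Bq⁻¹ = s.
  N = kg·m/s² = kg·m·s⁻² (force = mass × acceleration).
  So N⁻¹ = kg⁻¹·m⁻¹·s².
  J = N·m (work = force × distance),
      = kg·m²·s⁻².
  Combining: m⁻¹·Sv·Bq⁻¹·N⁻¹·J = m⁻¹ · (m²·s⁻²) · s · (kg⁻¹·m⁻¹·s²) · (kg·m²·s⁻²) = m²·s⁻¹.
Both reduce to m²·s⁻¹.

Yes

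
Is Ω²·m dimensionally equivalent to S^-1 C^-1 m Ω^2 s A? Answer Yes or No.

Left side:
  Ω = V/A (resistance = voltage per current),
      = kg·m²·s⁻³·A⁻².
  So Ω² = kg²·m⁴·s⁻⁶·A⁻⁴.
  Combining: Ω²·m = (kg²·m⁴·s⁻⁶·A⁻⁴) · m = kg²·m⁵·s⁻⁶·A⁻⁴.
Right side:
  S = kg⁻¹·m⁻²·s³·A².
  So S⁻¹ = kg·m²·s⁻³·A⁻².
  C = s·A.
  So C⁻¹ = s⁻¹·A⁻¹.
  Ω = kg·m²·s⁻³·A⁻².
  So Ω² = kg²·m⁴·s⁻⁶·A⁻⁴.
  Combining: S⁻¹·C⁻¹·m·Ω²·s·A = (kg·m²·s⁻³·A⁻²) · (s⁻¹·A⁻¹) · m · (kg²·m⁴·s⁻⁶·A⁻⁴) · s · A = kg³·m⁷·s⁻⁹·A⁻⁶.
Left is kg²·m⁵·s⁻⁶·A⁻⁴; right is kg³·m⁷·s⁻⁹·A⁻⁶ — different.

No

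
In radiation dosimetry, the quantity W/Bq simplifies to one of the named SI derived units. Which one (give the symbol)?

W = J/s (power = energy per time),
    = kg·m²·s⁻³.
Bq = 1/s = s⁻¹ (activity is decays per second).
So Bq⁻¹ = s.
Combining: W·Bq⁻¹ = (kg·m²·s⁻³) · s = kg·m²·s⁻².
kg·m²·s⁻² is the base-SI form of the joule.

J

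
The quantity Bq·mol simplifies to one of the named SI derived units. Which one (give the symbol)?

Bq = 1/s = s⁻¹ (activity is decays per second).
Combining: Bq·mol = s⁻¹ · mol = s⁻¹·mol.
s⁻¹·mol is the base-SI form of the katal.

kat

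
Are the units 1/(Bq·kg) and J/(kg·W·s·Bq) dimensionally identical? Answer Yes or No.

Yes

Left side:
  Bq = 1/s = s⁻¹ (activity is decays per second).
  So Bq⁻¹ = s.
  Combining: Bq⁻¹·kg⁻¹ = s · kg⁻¹ = kg⁻¹·s.
Right side:
  J = kg·m²·s⁻².
  W = kg·m²·s⁻³.
  So W⁻¹ = kg⁻¹·m⁻²·s³.
  Bq = s⁻¹.
  So Bq⁻¹ = s.
  Combining: J·kg⁻¹·W⁻¹·s⁻¹·Bq⁻¹ = (kg·m²·s⁻²) · kg⁻¹ · (kg⁻¹·m⁻²·s³) · s⁻¹ · s = kg⁻¹·s.
Both reduce to kg⁻¹·s.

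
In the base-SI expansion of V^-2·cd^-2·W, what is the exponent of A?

V = W/A (potential = power per current),
    = kg·m²·s⁻³·A⁻¹.
So V⁻² = kg⁻²·m⁻⁴·s⁶·A².
W = J/s (power = energy per time),
    = kg·m²·s⁻³.
Combining: V⁻²·cd⁻²·W = (kg⁻²·m⁻⁴·s⁶·A²) · cd⁻² · (kg·m²·s⁻³) = kg⁻¹·m⁻²·s³·A²·cd⁻².
The exponent of A is 2.

2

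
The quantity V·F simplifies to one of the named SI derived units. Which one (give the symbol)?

V = W/A (potential = power per current),
    = kg·m²·s⁻³·A⁻¹.
F = C/V (capacitance = charge per voltage),
    = A·s/(kg·m²·s⁻³·A⁻¹) (substituting C and V),
    = kg⁻¹·m⁻²·s⁴·A².
Combining: V·F = (kg·m²·s⁻³·A⁻¹) · (kg⁻¹·m⁻²·s⁴·A²) = s·A.
s·A is the base-SI form of the coulomb.

C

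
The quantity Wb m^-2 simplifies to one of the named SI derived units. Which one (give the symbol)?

Wb = kg·m²·s⁻²·A⁻¹.
Combining: Wb·m⁻² = (kg·m²·s⁻²·A⁻¹) · m⁻² = kg·s⁻²·A⁻¹.
kg·s⁻²·A⁻¹ is the base-SI form of the tesla.

T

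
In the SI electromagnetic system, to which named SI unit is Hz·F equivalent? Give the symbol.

Hz = 1/s = s⁻¹ (frequency is cycles per second).
F = C/V (capacitance = charge per voltage),
    = A·s/(kg·m²·s⁻³·A⁻¹) (substituting C and V),
    = kg⁻¹·m⁻²·s⁴·A².
Combining: Hz·F = s⁻¹ · (kg⁻¹·m⁻²·s⁴·A²) = kg⁻¹·m⁻²·s³·A².
kg⁻¹·m⁻²·s³·A² is the base-SI form of the siemens.

S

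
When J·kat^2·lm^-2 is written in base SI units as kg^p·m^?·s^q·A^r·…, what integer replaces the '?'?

J = kg·m²·s⁻².
kat = s⁻¹·mol.
So kat² = s⁻²·mol².
lm = cd.
So lm⁻² = cd⁻².
Combining: J·kat²·lm⁻² = (kg·m²·s⁻²) · (s⁻²·mol²) · cd⁻² = kg·m²·s⁻⁴·mol²·cd⁻².
The exponent of m is 2.

2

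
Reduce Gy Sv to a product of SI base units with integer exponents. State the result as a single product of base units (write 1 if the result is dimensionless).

Gy = J/kg (absorbed dose = energy per mass),
    = m²·s⁻².
Sv = J/kg (equivalent dose = energy per mass),
    = m²·s⁻².
Combining: Gy·Sv = (m²·s⁻²) · (m²·s⁻²) = m⁴·s⁻⁴.

m⁴·s⁻⁴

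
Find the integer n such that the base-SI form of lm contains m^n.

lm = cd·sr = cd (luminous flux; sr is dimensionless).
The exponent of m is 0.

0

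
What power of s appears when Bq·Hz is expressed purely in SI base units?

-2

Bq = s⁻¹.
Hz = s⁻¹.
Combining: Bq·Hz = s⁻¹ · s⁻¹ = s⁻².
The exponent of s is -2.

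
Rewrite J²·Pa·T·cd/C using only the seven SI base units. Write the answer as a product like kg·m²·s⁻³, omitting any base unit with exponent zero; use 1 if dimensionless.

kg⁴·m³·s⁻⁹·A⁻²·cd

J = N·m (work = force × distance),
    = kg·m²·s⁻².
So J² = kg²·m⁴·s⁻⁴.
C = A·s = s·A (charge = current × time).
So C⁻¹ = s⁻¹·A⁻¹.
Pa = N/m² (pressure = force per area),
    = kg·m⁻¹·s⁻².
T = Wb/m² (flux density = flux per area),
    = kg·s⁻²·A⁻¹.
Combining: J²·C⁻¹·Pa·T·cd = (kg²·m⁴·s⁻⁴) · (s⁻¹·A⁻¹) · (kg·m⁻¹·s⁻²) · (kg·s⁻²·A⁻¹) · cd = kg⁴·m³·s⁻⁹·A⁻²·cd.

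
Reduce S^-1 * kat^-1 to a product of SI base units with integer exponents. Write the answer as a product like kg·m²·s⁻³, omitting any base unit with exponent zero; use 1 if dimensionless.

kg·m²·s⁻²·A⁻²·mol⁻¹

S = 1/Ω (conductance is reciprocal resistance),
    = kg⁻¹·m⁻²·s³·A².
So S⁻¹ = kg·m²·s⁻³·A⁻².
kat = mol/s = s⁻¹·mol (catalytic activity).
So kat⁻¹ = s·mol⁻¹.
Combining: S⁻¹·kat⁻¹ = (kg·m²·s⁻³·A⁻²) · (s·mol⁻¹) = kg·m²·s⁻²·A⁻²·mol⁻¹.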